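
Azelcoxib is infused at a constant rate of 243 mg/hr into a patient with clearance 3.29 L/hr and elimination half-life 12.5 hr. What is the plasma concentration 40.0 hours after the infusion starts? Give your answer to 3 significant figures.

65.8 mg/L

Css = rate / CL = 243 / 3.29 = 73.86 mg/L
k = ln 2 / 12.5 = 0.05545 hr⁻¹
C(t) = Css (1 − e^(−kt)) = 73.86 × (1 − e^(−2.218)) = 73.86 × 0.8912 ≈ 65.8 mg/L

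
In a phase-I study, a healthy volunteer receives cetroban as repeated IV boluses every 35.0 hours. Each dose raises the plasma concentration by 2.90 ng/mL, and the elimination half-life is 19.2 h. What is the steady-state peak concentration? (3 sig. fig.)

k = ln 2 / 19.2 = 0.03610 h⁻¹
Fraction remaining after one interval: e^(−kτ) = e^(−0.03610 × 35.0) = 0.2826
R = 1 / (1 − 0.2826) = 1.394
Css,max = 2.90 × 1.394 ≈ 4.04 ng/mL

4.04 ng/mL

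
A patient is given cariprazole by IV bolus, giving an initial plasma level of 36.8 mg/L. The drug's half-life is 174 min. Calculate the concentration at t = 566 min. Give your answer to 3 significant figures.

3.86 mg/L

k = ln 2 / 174 = 0.003984 min⁻¹
C(t) = C₀ e^(−kt) = 36.8 × e^(−0.003984 × 566) = 36.8 × e^(−2.255) = 36.8 × 0.1049 ≈ 3.86 mg/L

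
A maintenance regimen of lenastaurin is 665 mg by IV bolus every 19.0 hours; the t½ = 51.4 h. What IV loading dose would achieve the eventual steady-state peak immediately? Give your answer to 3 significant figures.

2940 mg

k = ln 2 / 51.4 = 0.01349 h⁻¹
Accumulation ratio R = 1 / (1 − e^(−kτ)) = 1 / (1 − e^(−0.01349×19.0)) = 1 / (1 − 0.7740) = 4.424
Loading dose = maintenance dose × R = 665 × 4.424 ≈ 2940 mg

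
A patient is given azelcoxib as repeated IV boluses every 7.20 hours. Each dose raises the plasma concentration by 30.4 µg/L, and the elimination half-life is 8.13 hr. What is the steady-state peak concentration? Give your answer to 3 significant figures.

k = ln 2 / 8.13 = 0.08526 hr⁻¹
Fraction remaining after one interval: e^(−kτ) = e^(−0.08526 × 7.20) = 0.5413
R = 1 / (1 − 0.5413) = 2.180
Css,max = 30.4 × 2.180 ≈ 66.3 µg/L

66.3 µg/L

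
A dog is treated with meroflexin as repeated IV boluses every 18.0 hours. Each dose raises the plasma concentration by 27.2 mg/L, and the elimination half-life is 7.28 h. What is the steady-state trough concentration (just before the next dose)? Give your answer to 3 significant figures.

5.98 mg/L

k = ln 2 / 7.28 = 0.09521 h⁻¹
Fraction remaining after one interval: e^(−kτ) = e^(−0.09521 × 18.0) = 0.1802
R = 1 / (1 − 0.1802) = 1.220
Css,max = 27.2 × 1.220 = 33.18 mg/L
Css,min = Css,max × e^(−kτ) = 33.18 × 0.1802 ≈ 5.98 mg/L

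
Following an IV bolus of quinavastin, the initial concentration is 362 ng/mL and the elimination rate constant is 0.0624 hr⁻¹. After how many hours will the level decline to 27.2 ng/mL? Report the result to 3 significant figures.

41.5 hours

C(t) = C₀ e^(−kt)  ⇒  t = ln(C₀/C) / k
t = ln(362/27.2) / 0.06240 = 2.588 / 0.06240 ≈ 41.5 hours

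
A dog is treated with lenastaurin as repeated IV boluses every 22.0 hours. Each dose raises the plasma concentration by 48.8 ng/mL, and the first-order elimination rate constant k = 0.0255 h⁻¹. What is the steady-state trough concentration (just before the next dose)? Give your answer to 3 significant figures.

Fraction remaining after one interval: e^(−kτ) = e^(−0.02550 × 22.0) = 0.5706
R = 1 / (1 − 0.5706) = 2.329
Css,max = 48.8 × 2.329 = 113.7 ng/mL
Css,min = Css,max × e^(−kτ) = 113.7 × 0.5706 ≈ 64.9 ng/mL

64.9 ng/mL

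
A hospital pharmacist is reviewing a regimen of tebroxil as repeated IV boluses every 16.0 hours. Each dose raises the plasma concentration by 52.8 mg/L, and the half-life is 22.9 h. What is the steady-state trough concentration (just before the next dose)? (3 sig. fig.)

84.7 mg/L

k = ln 2 / 22.9 = 0.03027 h⁻¹
Fraction remaining after one interval: e^(−kτ) = e^(−0.03027 × 16.0) = 0.6161
R = 1 / (1 − 0.6161) = 2.605
Css,max = 52.8 × 2.605 = 137.5 mg/L
Css,min = Css,max × e^(−kτ) = 137.5 × 0.6161 ≈ 84.7 mg/L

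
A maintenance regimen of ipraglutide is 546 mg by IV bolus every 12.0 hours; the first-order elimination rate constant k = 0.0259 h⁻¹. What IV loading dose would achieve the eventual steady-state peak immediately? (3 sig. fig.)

Accumulation ratio R = 1 / (1 − e^(−kτ)) = 1 / (1 − e^(−0.02590×12.0)) = 1 / (1 − 0.7329) = 3.743
Loading dose = maintenance dose × R = 546 × 3.743 ≈ 2040 mg

2040 mg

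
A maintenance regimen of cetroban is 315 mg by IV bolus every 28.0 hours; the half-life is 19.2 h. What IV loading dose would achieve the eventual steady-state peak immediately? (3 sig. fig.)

k = ln 2 / 19.2 = 0.03610 h⁻¹
Accumulation ratio R = 1 / (1 − e^(−kτ)) = 1 / (1 − e^(−0.03610×28.0)) = 1 / (1 − 0.3639) = 1.572
Loading dose = maintenance dose × R = 315 × 1.572 ≈ 495 mg

495 mg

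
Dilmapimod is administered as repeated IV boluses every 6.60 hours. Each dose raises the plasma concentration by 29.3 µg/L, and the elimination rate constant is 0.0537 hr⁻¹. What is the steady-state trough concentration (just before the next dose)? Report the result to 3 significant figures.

Fraction remaining after one interval: e^(−kτ) = e^(−0.05370 × 6.60) = 0.7016
R = 1 / (1 − 0.7016) = 3.351
Css,max = 29.3 × 3.351 = 98.18 µg/L
Css,min = Css,max × e^(−kτ) = 98.18 × 0.7016 ≈ 68.9 µg/L

68.9 µg/L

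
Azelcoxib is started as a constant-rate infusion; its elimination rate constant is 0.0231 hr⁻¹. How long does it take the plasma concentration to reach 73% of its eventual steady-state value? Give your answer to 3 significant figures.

56.7 hours

f = 1 − e^(−kt)  ⇒  t = −ln(1 − f) / k
t = −ln(1 − 0.73) / 0.02310 = 1.309 / 0.02310 ≈ 56.7 hours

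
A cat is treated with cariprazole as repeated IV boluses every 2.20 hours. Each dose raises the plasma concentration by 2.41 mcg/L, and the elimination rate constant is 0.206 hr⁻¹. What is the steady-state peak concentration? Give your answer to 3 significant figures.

6.61 mcg/L

Fraction remaining after one interval: e^(−kτ) = e^(−0.2060 × 2.20) = 0.6356
R = 1 / (1 − 0.6356) = 2.744
Css,max = 2.41 × 2.744 ≈ 6.61 mcg/L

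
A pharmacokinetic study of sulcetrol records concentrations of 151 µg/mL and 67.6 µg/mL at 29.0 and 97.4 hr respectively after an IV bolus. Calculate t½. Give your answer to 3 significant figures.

k = ln(C₁/C₂) / (t₂ − t₁) = ln(151/67.6) / (97.4 − 29.0)
  = 0.8037 / 68.40 = 0.01175 hr⁻¹
t½ = ln 2 / k = ln 2 / 0.01175 ≈ 59.0 hours

59.0 hours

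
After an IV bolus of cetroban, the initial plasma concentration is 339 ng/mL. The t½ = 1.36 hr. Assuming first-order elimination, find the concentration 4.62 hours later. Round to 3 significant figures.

32.2 ng/mL

k = ln 2 / 1.36 = 0.5097 hr⁻¹
4.62 hr is 3.397 half-lives, so C = 339 × (1/2)^3.397 = 339 × 0.09493 ≈ 32.2 ng/mL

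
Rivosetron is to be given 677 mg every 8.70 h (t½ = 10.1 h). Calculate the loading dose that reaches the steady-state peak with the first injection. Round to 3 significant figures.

1510 mg

k = ln 2 / 10.1 = 0.06863 h⁻¹
Accumulation ratio R = 1 / (1 − e^(−kτ)) = 1 / (1 − e^(−0.06863×8.70)) = 1 / (1 − 0.5504) = 2.224
Loading dose = maintenance dose × R = 677 × 2.224 ≈ 1510 mg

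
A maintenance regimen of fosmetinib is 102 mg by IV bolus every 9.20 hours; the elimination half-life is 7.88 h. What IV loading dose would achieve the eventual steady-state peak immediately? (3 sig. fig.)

184 mg

k = ln 2 / 7.88 = 0.08796 h⁻¹
Accumulation ratio R = 1 / (1 − e^(−kτ)) = 1 / (1 − e^(−0.08796×9.20)) = 1 / (1 − 0.4452) = 1.802
Loading dose = maintenance dose × R = 102 × 1.802 ≈ 184 mg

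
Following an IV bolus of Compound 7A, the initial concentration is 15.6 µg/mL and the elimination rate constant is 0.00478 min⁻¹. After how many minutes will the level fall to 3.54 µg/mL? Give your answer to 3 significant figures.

310 minutes

C(t) = C₀ e^(−kt)  ⇒  t = ln(C₀/C) / k
t = ln(15.6/3.54) / 0.004780 = 1.483 / 0.004780 ≈ 310 minutes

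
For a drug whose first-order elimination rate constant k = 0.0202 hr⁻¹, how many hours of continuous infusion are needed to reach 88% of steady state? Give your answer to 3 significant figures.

f = 1 − e^(−kt)  ⇒  t = −ln(1 − f) / k
t = −ln(1 − 0.88) / 0.02020 = 2.120 / 0.02020 ≈ 105 hours

105 hours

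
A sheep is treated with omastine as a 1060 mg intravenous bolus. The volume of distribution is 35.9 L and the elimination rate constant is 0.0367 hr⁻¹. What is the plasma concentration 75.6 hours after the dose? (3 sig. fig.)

C₀ = dose / V = 1060 / 35.9 = 29.53 mg/L
C(t) = C₀ e^(−kt) = 29.53 × e^(−0.03670 × 75.6) = 29.53 × e^(−2.775) = 29.53 × 0.06238 ≈ 1.84 mg/L

1.84 mg/L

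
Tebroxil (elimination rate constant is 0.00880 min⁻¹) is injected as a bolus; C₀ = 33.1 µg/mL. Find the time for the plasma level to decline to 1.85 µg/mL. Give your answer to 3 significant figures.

328 minutes

C(t) = C₀ e^(−kt)  ⇒  t = ln(C₀/C) / k
t = ln(33.1/1.85) / 0.008800 = 2.884 / 0.008800 ≈ 328 minutes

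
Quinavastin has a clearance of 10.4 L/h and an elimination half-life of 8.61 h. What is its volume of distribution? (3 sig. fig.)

129 L

k = ln 2 / t½ = ln 2 / 8.61 = 0.08050 h⁻¹
V = CL / k = 10.4 / 0.08050 ≈ 129 L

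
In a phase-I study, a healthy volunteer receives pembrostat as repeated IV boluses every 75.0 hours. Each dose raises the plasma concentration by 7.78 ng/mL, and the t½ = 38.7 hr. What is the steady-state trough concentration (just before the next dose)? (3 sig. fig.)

k = ln 2 / 38.7 = 0.01791 hr⁻¹
Fraction remaining after one interval: e^(−kτ) = e^(−0.01791 × 75.0) = 0.2610
R = 1 / (1 − 0.2610) = 1.353
Css,max = 7.78 × 1.353 = 10.53 ng/mL
Css,min = Css,max × e^(−kτ) = 10.53 × 0.2610 ≈ 2.75 ng/mL

2.75 ng/mL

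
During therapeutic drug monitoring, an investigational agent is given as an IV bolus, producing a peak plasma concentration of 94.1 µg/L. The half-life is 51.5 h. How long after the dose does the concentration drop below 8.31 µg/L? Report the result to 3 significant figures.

k = ln 2 / 51.5 = 0.01346 h⁻¹
C(t) = C₀ e^(−kt)  ⇒  t = ln(C₀/C) / k
t = ln(94.1/8.31) / 0.01346 = 2.427 / 0.01346 ≈ 180 hours

180 hours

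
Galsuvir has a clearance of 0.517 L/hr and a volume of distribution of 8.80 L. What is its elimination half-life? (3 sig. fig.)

k = CL / V = 0.517 / 8.80 = 0.05875 hr⁻¹
t½ = ln 2 / k = ln 2 / 0.05875 ≈ 11.8 hours

11.8 hours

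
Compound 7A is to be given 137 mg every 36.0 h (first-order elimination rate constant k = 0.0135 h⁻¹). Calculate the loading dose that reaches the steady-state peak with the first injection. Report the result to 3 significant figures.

356 mg

Accumulation ratio R = 1 / (1 − e^(−kτ)) = 1 / (1 − e^(−0.01350×36.0)) = 1 / (1 − 0.6151) = 2.598
Loading dose = maintenance dose × R = 137 × 2.598 ≈ 356 mg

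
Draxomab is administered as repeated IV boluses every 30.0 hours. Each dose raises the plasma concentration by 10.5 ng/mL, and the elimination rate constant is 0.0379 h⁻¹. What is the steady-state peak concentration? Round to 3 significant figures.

15.5 ng/mL

Fraction remaining after one interval: e^(−kτ) = e^(−0.03790 × 30.0) = 0.3208
R = 1 / (1 − 0.3208) = 1.472
Css,max = 10.5 × 1.472 ≈ 15.5 ng/mL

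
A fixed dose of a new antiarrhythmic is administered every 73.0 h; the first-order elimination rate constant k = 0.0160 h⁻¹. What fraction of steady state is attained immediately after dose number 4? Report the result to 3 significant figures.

0.991

f_n = 1 − e^(−nkτ) = 1 − e^(−4 × 0.01600 × 73.0) = 1 − e^(−4.672) = 1 − 0.009354 ≈ 0.991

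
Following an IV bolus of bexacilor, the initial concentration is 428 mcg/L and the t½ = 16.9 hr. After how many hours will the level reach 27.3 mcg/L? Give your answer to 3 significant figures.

67.1 hours

k = ln 2 / 16.9 = 0.04101 hr⁻¹
C(t) = C₀ e^(−kt)  ⇒  t = ln(C₀/C) / k
t = ln(428/27.3) / 0.04101 = 2.752 / 0.04101 ≈ 67.1 hours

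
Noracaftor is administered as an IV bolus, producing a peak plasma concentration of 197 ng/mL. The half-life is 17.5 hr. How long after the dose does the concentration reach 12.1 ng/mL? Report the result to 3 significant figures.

k = ln 2 / 17.5 = 0.03961 hr⁻¹
C(t) = C₀ e^(−kt)  ⇒  t = ln(C₀/C) / k
t = ln(197/12.1) / 0.03961 = 2.790 / 0.03961 ≈ 70.4 hours

70.4 hours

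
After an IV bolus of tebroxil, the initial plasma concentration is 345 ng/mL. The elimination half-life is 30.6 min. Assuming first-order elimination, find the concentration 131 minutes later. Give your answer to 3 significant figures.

k = ln 2 / 30.6 = 0.02265 min⁻¹
C(t) = C₀ e^(−kt) = 345 × e^(−0.02265 × 131) = 345 × e^(−2.967) = 345 × 0.05144 ≈ 17.7 ng/mL

17.7 ng/mL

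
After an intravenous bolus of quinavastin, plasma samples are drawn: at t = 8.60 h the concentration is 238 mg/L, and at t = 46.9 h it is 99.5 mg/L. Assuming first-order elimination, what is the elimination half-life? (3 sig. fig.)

30.4 hours

k = ln(C₁/C₂) / (t₂ − t₁) = ln(238/99.5) / (46.9 − 8.60)
  = 0.8721 / 38.30 = 0.02277 h⁻¹
t½ = ln 2 / k = ln 2 / 0.02277 ≈ 30.4 hours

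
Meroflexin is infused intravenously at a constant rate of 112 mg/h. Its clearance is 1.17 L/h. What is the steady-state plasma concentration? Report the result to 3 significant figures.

95.7 mg/L

Css = infusion rate / CL = 112 / 1.17 ≈ 95.7 mg/L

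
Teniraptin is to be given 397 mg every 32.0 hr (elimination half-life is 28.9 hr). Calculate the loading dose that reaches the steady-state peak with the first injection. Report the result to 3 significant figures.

k = ln 2 / 28.9 = 0.02398 hr⁻¹
Accumulation ratio R = 1 / (1 − e^(−kτ)) = 1 / (1 − e^(−0.02398×32.0)) = 1 / (1 − 0.4642) = 1.866
Loading dose = maintenance dose × R = 397 × 1.866 ≈ 741 mg

741 mg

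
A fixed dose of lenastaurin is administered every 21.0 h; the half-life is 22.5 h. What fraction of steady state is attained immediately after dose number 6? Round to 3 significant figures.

0.979

k = ln 2 / 22.5 = 0.03081 h⁻¹
f_n = 1 − e^(−nkτ) = 1 − e^(−6 × 0.03081 × 21.0) = 1 − e^(−3.882) = 1 − 0.02062 ≈ 0.979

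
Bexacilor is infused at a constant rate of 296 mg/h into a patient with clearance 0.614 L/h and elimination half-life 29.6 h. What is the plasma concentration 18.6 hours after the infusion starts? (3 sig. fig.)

170 µg/mL

Css = rate / CL = 296 / 0.614 = 482.1 µg/mL
k = ln 2 / 29.6 = 0.02342 h⁻¹
C(t) = Css (1 − e^(−kt)) = 482.1 × (1 − e^(−0.4356)) = 482.1 × 0.3531 ≈ 170 µg/mL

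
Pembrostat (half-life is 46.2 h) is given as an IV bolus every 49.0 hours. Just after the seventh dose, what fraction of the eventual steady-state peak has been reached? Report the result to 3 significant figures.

k = ln 2 / 46.2 = 0.01500 h⁻¹
f_n = 1 − e^(−nkτ) = 1 − e^(−7 × 0.01500 × 49.0) = 1 − e^(−5.146) = 1 − 0.005822 ≈ 0.994

0.994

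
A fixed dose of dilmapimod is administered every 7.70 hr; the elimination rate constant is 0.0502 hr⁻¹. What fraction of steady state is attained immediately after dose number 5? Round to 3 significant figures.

0.855

f_n = 1 − e^(−nkτ) = 1 − e^(−5 × 0.05020 × 7.70) = 1 − e^(−1.933) = 1 − 0.1448 ≈ 0.855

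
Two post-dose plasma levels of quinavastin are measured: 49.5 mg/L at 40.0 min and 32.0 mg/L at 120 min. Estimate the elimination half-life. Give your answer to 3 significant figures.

127 minutes

k = ln(C₁/C₂) / (t₂ − t₁) = ln(49.5/32.0) / (120 − 40.0)
  = 0.4362 / 80.00 = 0.005453 min⁻¹
t½ = ln 2 / k = ln 2 / 0.005453 ≈ 127 minutes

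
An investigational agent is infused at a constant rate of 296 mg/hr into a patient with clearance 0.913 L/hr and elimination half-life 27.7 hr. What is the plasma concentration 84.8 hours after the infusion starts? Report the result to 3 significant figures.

Css = rate / CL = 296 / 0.913 = 324.2 mg/L
k = ln 2 / 27.7 = 0.02502 hr⁻¹
C(t) = Css (1 − e^(−kt)) = 324.2 × (1 − e^(−2.122)) = 324.2 × 0.8802 ≈ 285 mg/L

285 mg/L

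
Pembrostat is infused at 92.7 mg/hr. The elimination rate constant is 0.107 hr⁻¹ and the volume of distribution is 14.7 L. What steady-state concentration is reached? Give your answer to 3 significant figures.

CL = k · V = 0.107 × 14.7 = 1.573 L/hr
Css = rate / CL = 92.7 / 1.573 ≈ 58.9 mg/L

58.9 mg/L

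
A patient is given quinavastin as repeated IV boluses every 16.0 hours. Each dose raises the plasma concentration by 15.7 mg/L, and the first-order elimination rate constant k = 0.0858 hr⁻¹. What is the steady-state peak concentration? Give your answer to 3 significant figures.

21.0 mg/L

Fraction remaining after one interval: e^(−kτ) = e^(−0.08580 × 16.0) = 0.2534
R = 1 / (1 − 0.2534) = 1.339
Css,max = 15.7 × 1.339 ≈ 21.0 mg/L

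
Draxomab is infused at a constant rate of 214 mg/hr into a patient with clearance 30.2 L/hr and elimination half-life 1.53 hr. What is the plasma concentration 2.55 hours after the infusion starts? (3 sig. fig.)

Css = rate / CL = 214 / 30.2 = 7.086 mg/L
k = ln 2 / 1.53 = 0.4530 hr⁻¹
C(t) = Css (1 − e^(−kt)) = 7.086 × (1 − e^(−1.155)) = 7.086 × 0.6850 ≈ 4.85 mg/L

4.85 mg/L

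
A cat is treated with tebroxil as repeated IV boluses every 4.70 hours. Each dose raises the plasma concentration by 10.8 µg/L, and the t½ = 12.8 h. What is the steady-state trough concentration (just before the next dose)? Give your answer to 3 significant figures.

37.3 µg/L

k = ln 2 / 12.8 = 0.05415 h⁻¹
Fraction remaining after one interval: e^(−kτ) = e^(−0.05415 × 4.70) = 0.7753
R = 1 / (1 − 0.7753) = 4.450
Css,max = 10.8 × 4.450 = 48.06 µg/L
Css,min = Css,max × e^(−kτ) = 48.06 × 0.7753 ≈ 37.3 µg/L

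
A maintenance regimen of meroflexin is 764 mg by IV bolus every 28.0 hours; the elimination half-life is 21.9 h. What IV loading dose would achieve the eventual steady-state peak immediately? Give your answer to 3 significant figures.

1300 mg

k = ln 2 / 21.9 = 0.03165 h⁻¹
Accumulation ratio R = 1 / (1 − e^(−kτ)) = 1 / (1 − e^(−0.03165×28.0)) = 1 / (1 − 0.4122) = 1.701
Loading dose = maintenance dose × R = 764 × 1.701 ≈ 1300 mg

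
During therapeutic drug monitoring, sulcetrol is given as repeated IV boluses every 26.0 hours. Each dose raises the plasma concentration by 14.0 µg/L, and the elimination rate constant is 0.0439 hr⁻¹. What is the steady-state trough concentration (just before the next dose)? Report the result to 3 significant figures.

Fraction remaining after one interval: e^(−kτ) = e^(−0.04390 × 26.0) = 0.3194
R = 1 / (1 − 0.3194) = 1.469
Css,max = 14.0 × 1.469 = 20.57 µg/L
Css,min = Css,max × e^(−kτ) = 20.57 × 0.3194 ≈ 6.57 µg/L

6.57 µg/L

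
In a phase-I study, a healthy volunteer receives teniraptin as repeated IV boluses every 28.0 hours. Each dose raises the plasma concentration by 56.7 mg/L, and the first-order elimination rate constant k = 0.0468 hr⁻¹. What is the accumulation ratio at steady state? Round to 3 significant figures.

1.37

Fraction remaining after one interval: e^(−kτ) = e^(−0.04680 × 28.0) = 0.2697
R = 1 / (1 − 0.2697) = 1 / 0.7303 ≈ 1.37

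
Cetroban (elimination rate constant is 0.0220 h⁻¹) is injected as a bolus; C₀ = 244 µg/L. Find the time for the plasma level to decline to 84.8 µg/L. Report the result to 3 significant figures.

C(t) = C₀ e^(−kt)  ⇒  t = ln(C₀/C) / k
t = ln(244/84.8) / 0.02200 = 1.057 / 0.02200 ≈ 48.0 hours

48.0 hours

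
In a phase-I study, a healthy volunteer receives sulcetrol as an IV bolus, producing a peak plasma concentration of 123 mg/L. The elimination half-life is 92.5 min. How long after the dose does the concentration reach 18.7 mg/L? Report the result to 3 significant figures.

251 minutes

k = ln 2 / 92.5 = 0.007493 min⁻¹
C(t) = C₀ e^(−kt)  ⇒  t = ln(C₀/C) / k
t = ln(123/18.7) / 0.007493 = 1.884 / 0.007493 ≈ 251 minutes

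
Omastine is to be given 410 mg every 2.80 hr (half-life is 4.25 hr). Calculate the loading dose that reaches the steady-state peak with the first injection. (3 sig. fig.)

1120 mg

k = ln 2 / 4.25 = 0.1631 hr⁻¹
Accumulation ratio R = 1 / (1 − e^(−kτ)) = 1 / (1 − e^(−0.1631×2.80)) = 1 / (1 − 0.6334) = 2.728
Loading dose = maintenance dose × R = 410 × 2.728 ≈ 1120 mg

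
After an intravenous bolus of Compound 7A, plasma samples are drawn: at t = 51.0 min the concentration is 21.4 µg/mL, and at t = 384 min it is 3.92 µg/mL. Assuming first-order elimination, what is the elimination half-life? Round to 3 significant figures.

136 minutes

k = ln(C₁/C₂) / (t₂ − t₁) = ln(21.4/3.92) / (384 − 51.0)
  = 1.697 / 333.0 = 0.005097 min⁻¹
t½ = ln 2 / k = ln 2 / 0.005097 ≈ 136 minutes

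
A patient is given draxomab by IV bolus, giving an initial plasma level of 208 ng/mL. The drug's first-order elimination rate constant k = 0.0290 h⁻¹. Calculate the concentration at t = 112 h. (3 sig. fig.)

8.08 ng/mL

C(t) = C₀ e^(−kt) = 208 × e^(−0.02900 × 112) = 208 × e^(−3.248) = 208 × 0.03885 ≈ 8.08 ng/mL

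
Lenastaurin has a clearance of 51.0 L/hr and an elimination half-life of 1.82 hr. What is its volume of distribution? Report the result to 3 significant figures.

k = ln 2 / t½ = ln 2 / 1.82 = 0.3809 hr⁻¹
V = CL / k = 51.0 / 0.3809 ≈ 134 L

134 L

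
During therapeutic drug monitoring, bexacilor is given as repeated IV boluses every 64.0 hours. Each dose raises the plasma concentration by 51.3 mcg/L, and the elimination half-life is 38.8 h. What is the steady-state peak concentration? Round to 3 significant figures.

75.3 mcg/L

k = ln 2 / 38.8 = 0.01786 h⁻¹
Fraction remaining after one interval: e^(−kτ) = e^(−0.01786 × 64.0) = 0.3188
R = 1 / (1 − 0.3188) = 1.468
Css,max = 51.3 × 1.468 ≈ 75.3 mcg/L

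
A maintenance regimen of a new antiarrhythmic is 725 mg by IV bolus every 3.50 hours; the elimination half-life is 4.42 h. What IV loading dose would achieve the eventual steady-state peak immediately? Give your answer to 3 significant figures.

1720 mg

k = ln 2 / 4.42 = 0.1568 h⁻¹
Accumulation ratio R = 1 / (1 − e^(−kτ)) = 1 / (1 − e^(−0.1568×3.50)) = 1 / (1 − 0.5776) = 2.367
Loading dose = maintenance dose × R = 725 × 2.367 ≈ 1720 mg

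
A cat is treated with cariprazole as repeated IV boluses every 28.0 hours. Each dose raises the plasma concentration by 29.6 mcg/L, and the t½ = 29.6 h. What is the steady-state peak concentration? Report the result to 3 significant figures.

61.5 mcg/L

k = ln 2 / 29.6 = 0.02342 h⁻¹
Fraction remaining after one interval: e^(−kτ) = e^(−0.02342 × 28.0) = 0.5191
R = 1 / (1 − 0.5191) = 2.079
Css,max = 29.6 × 2.079 ≈ 61.5 mcg/L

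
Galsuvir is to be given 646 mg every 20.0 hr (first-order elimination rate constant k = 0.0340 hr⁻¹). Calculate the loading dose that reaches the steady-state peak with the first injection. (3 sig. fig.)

Accumulation ratio R = 1 / (1 − e^(−kτ)) = 1 / (1 − e^(−0.03400×20.0)) = 1 / (1 − 0.5066) = 2.027
Loading dose = maintenance dose × R = 646 × 2.027 ≈ 1310 mg

1310 mg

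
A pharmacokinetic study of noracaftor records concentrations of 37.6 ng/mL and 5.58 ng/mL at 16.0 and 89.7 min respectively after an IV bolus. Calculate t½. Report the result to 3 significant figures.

k = ln(C₁/C₂) / (t₂ − t₁) = ln(37.6/5.58) / (89.7 − 16.0)
  = 1.908 / 73.70 = 0.02589 min⁻¹
t½ = ln 2 / k = ln 2 / 0.02589 ≈ 26.8 minutes

26.8 minutes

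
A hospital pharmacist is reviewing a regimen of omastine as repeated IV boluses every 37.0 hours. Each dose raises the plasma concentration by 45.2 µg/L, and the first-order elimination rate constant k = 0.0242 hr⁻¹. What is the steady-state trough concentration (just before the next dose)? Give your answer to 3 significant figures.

31.2 µg/L

Fraction remaining after one interval: e^(−kτ) = e^(−0.02420 × 37.0) = 0.4084
R = 1 / (1 − 0.4084) = 1.690
Css,max = 45.2 × 1.690 = 76.41 µg/L
Css,min = Css,max × e^(−kτ) = 76.41 × 0.4084 ≈ 31.2 µg/L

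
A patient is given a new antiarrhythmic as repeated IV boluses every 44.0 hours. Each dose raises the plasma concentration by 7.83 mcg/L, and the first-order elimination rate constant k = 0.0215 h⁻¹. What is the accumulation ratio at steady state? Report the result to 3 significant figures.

1.63

Fraction remaining after one interval: e^(−kτ) = e^(−0.02150 × 44.0) = 0.3883
R = 1 / (1 − 0.3883) = 1 / 0.6117 ≈ 1.63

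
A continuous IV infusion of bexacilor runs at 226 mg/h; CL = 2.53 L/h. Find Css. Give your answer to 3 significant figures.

Css = infusion rate / CL = 226 / 2.53 ≈ 89.3 µg/mL

89.3 µg/mL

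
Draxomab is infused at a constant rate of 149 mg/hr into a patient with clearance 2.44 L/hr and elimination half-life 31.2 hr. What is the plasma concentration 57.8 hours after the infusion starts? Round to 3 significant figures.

44.2 µg/mL

Css = rate / CL = 149 / 2.44 = 61.07 µg/mL
k = ln 2 / 31.2 = 0.02222 hr⁻¹
C(t) = Css (1 − e^(−kt)) = 61.07 × (1 − e^(−1.284)) = 61.07 × 0.7231 ≈ 44.2 µg/mL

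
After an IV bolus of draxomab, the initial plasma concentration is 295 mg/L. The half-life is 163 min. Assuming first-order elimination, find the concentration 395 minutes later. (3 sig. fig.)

55.0 mg/L

k = ln 2 / 163 = 0.004252 min⁻¹
C(t) = C₀ e^(−kt) = 295 × e^(−0.004252 × 395) = 295 × e^(−1.680) = 295 × 0.1864 ≈ 55.0 mg/L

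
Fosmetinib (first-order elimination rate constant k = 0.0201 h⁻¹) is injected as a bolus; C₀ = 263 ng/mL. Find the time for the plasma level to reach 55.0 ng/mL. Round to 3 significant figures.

C(t) = C₀ e^(−kt)  ⇒  t = ln(C₀/C) / k
t = ln(263/55.0) / 0.02010 = 1.565 / 0.02010 ≈ 77.9 hours

77.9 hours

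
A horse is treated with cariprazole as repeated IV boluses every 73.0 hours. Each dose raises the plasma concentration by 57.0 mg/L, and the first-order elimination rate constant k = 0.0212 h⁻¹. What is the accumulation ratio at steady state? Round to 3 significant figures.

Fraction remaining after one interval: e^(−kτ) = e^(−0.02120 × 73.0) = 0.2128
R = 1 / (1 − 0.2128) = 1 / 0.7872 ≈ 1.27

1.27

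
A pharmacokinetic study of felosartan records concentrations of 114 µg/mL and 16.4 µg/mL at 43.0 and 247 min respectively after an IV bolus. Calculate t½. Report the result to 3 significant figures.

k = ln(C₁/C₂) / (t₂ − t₁) = ln(114/16.4) / (247 − 43.0)
  = 1.939 / 204.0 = 0.009504 min⁻¹
t½ = ln 2 / k = ln 2 / 0.009504 ≈ 72.9 minutes

72.9 minutes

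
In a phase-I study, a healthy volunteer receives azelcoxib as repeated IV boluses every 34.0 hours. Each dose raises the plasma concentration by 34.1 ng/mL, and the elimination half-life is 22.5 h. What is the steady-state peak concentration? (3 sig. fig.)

k = ln 2 / 22.5 = 0.03081 h⁻¹
Fraction remaining after one interval: e^(−kτ) = e^(−0.03081 × 34.0) = 0.3508
R = 1 / (1 − 0.3508) = 1.540
Css,max = 34.1 × 1.540 ≈ 52.5 ng/mL

52.5 ng/mL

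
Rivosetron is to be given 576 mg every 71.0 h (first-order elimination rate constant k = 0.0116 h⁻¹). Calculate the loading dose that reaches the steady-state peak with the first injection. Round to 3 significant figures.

Accumulation ratio R = 1 / (1 − e^(−kτ)) = 1 / (1 − e^(−0.01160×71.0)) = 1 / (1 − 0.4388) = 1.782
Loading dose = maintenance dose × R = 576 × 1.782 ≈ 1030 mg

1030 mg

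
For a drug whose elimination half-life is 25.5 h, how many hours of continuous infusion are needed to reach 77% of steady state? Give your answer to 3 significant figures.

k = ln 2 / 25.5 = 0.02718 h⁻¹
f = 1 − e^(−kt)  ⇒  t = −ln(1 − f) / k
t = −ln(1 − 0.77) / 0.02718 = 1.470 / 0.02718 ≈ 54.1 hours

54.1 hours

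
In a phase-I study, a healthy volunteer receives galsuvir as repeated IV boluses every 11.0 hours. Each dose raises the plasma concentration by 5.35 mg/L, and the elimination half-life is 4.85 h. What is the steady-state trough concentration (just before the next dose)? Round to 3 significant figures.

1.40 mg/L

k = ln 2 / 4.85 = 0.1429 h⁻¹
Fraction remaining after one interval: e^(−kτ) = e^(−0.1429 × 11.0) = 0.2076
R = 1 / (1 − 0.2076) = 1.262
Css,max = 5.35 × 1.262 = 6.752 mg/L
Css,min = Css,max × e^(−kτ) = 6.752 × 0.2076 ≈ 1.40 mg/L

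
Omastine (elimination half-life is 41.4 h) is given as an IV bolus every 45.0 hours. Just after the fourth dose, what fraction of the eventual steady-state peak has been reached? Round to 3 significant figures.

k = ln 2 / 41.4 = 0.01674 h⁻¹
f_n = 1 − e^(−nkτ) = 1 − e^(−4 × 0.01674 × 45.0) = 1 − e^(−3.014) = 1 − 0.04911 ≈ 0.951

0.951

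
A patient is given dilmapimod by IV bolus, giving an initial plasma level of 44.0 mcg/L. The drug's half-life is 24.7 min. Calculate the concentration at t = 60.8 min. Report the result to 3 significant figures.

7.99 mcg/L

k = ln 2 / 24.7 = 0.02806 min⁻¹
C(t) = C₀ e^(−kt) = 44.0 × e^(−0.02806 × 60.8) = 44.0 × e^(−1.706) = 44.0 × 0.1816 ≈ 7.99 mcg/L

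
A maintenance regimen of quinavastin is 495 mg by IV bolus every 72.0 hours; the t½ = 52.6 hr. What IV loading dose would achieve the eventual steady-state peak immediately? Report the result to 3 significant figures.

808 mg

k = ln 2 / 52.6 = 0.01318 hr⁻¹
Accumulation ratio R = 1 / (1 − e^(−kτ)) = 1 / (1 − e^(−0.01318×72.0)) = 1 / (1 − 0.3872) = 1.632
Loading dose = maintenance dose × R = 495 × 1.632 ≈ 808 mg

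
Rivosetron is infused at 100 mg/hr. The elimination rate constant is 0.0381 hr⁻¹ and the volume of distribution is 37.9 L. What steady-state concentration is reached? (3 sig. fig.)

CL = k · V = 0.0381 × 37.9 = 1.444 L/hr
Css = rate / CL = 100 / 1.444 ≈ 69.3 µg/mL

69.3 µg/mL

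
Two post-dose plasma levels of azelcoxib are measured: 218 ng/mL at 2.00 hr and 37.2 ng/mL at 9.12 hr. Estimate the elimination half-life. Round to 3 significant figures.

k = ln(C₁/C₂) / (t₂ − t₁) = ln(218/37.2) / (9.12 − 2.00)
  = 1.768 / 7.120 = 0.2483 hr⁻¹
t½ = ln 2 / k = ln 2 / 0.2483 ≈ 2.79 hours

2.79 hours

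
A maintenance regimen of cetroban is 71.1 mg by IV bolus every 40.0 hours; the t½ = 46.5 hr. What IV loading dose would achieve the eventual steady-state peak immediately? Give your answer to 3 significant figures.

k = ln 2 / 46.5 = 0.01491 hr⁻¹
Accumulation ratio R = 1 / (1 − e^(−kτ)) = 1 / (1 − e^(−0.01491×40.0)) = 1 / (1 − 0.5509) = 2.227
Loading dose = maintenance dose × R = 71.1 × 2.227 ≈ 158 mg

158 mg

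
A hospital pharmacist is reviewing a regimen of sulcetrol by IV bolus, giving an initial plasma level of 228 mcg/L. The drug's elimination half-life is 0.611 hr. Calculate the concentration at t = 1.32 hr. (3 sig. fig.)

51.0 mcg/L

k = ln 2 / 0.611 = 1.134 hr⁻¹
C(t) = C₀ e^(−kt) = 228 × e^(−1.134 × 1.32) = 228 × e^(−1.497) = 228 × 0.2237 ≈ 51.0 mcg/L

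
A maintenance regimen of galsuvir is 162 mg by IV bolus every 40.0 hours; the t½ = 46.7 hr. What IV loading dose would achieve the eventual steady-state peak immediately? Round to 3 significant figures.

k = ln 2 / 46.7 = 0.01484 hr⁻¹
Accumulation ratio R = 1 / (1 − e^(−kτ)) = 1 / (1 − e^(−0.01484×40.0)) = 1 / (1 − 0.5523) = 2.234
Loading dose = maintenance dose × R = 162 × 2.234 ≈ 362 mg

362 mg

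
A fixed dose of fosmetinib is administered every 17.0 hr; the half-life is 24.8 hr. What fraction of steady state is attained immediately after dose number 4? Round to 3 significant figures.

k = ln 2 / 24.8 = 0.02795 hr⁻¹
f_n = 1 − e^(−nkτ) = 1 − e^(−4 × 0.02795 × 17.0) = 1 − e^(−1.901) = 1 − 0.1495 ≈ 0.851

0.851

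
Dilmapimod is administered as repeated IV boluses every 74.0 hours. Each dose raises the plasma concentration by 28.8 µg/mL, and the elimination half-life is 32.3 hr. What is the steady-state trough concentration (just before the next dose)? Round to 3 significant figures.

k = ln 2 / 32.3 = 0.02146 hr⁻¹
Fraction remaining after one interval: e^(−kτ) = e^(−0.02146 × 74.0) = 0.2043
R = 1 / (1 − 0.2043) = 1.257
Css,max = 28.8 × 1.257 = 36.20 µg/mL
Css,min = Css,max × e^(−kτ) = 36.20 × 0.2043 ≈ 7.40 µg/mL

7.40 µg/mL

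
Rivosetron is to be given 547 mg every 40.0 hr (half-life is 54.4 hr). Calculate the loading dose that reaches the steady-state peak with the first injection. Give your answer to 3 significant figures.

k = ln 2 / 54.4 = 0.01274 hr⁻¹
Accumulation ratio R = 1 / (1 − e^(−kτ)) = 1 / (1 − e^(−0.01274×40.0)) = 1 / (1 − 0.6007) = 2.504
Loading dose = maintenance dose × R = 547 × 2.504 ≈ 1370 mg

1370 mg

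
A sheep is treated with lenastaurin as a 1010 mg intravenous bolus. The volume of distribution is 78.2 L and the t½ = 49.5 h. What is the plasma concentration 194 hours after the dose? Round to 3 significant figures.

0.854 µg/mL

C₀ = dose / V = 1010 / 78.2 = 12.92 µg/mL
k = ln 2 / 49.5 = 0.01400 h⁻¹
C(t) = C₀ e^(−kt) = 12.92 × e^(−0.01400 × 194) = 12.92 × e^(−2.717) = 12.92 × 0.06610 ≈ 0.854 µg/mL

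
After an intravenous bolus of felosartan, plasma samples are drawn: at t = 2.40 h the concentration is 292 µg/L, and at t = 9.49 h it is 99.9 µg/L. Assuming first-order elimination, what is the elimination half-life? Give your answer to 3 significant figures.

4.58 hours

k = ln(C₁/C₂) / (t₂ − t₁) = ln(292/99.9) / (9.49 − 2.40)
  = 1.073 / 7.090 = 0.1513 h⁻¹
t½ = ln 2 / k = ln 2 / 0.1513 ≈ 4.58 hours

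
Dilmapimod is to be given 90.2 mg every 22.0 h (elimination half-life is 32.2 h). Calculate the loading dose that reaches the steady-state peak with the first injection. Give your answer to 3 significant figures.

k = ln 2 / 32.2 = 0.02153 h⁻¹
Accumulation ratio R = 1 / (1 − e^(−kτ)) = 1 / (1 − e^(−0.02153×22.0)) = 1 / (1 − 0.6228) = 2.651
Loading dose = maintenance dose × R = 90.2 × 2.651 ≈ 239 mg

239 mg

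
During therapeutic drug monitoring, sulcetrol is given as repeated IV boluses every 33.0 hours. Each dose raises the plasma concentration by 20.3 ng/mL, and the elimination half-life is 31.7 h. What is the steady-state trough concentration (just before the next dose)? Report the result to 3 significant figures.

19.2 ng/mL

k = ln 2 / 31.7 = 0.02187 h⁻¹
Fraction remaining after one interval: e^(−kτ) = e^(−0.02187 × 33.0) = 0.4860
R = 1 / (1 − 0.4860) = 1.945
Css,max = 20.3 × 1.945 = 39.49 ng/mL
Css,min = Css,max × e^(−kτ) = 39.49 × 0.4860 ≈ 19.2 ng/mL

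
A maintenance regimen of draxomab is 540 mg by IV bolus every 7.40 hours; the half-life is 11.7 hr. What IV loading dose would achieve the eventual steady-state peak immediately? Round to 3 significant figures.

1520 mg

k = ln 2 / 11.7 = 0.05924 hr⁻¹
Accumulation ratio R = 1 / (1 − e^(−kτ)) = 1 / (1 − e^(−0.05924×7.40)) = 1 / (1 − 0.6451) = 2.817
Loading dose = maintenance dose × R = 540 × 2.817 ≈ 1520 mg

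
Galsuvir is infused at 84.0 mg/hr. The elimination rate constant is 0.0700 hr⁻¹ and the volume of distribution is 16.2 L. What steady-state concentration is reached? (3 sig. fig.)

CL = k · V = 0.0700 × 16.2 = 1.134 L/hr
Css = rate / CL = 84.0 / 1.134 ≈ 74.1 mg/L

74.1 mg/L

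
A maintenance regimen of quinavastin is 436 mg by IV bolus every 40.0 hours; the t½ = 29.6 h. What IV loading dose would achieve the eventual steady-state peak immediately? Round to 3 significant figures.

717 mg

k = ln 2 / 29.6 = 0.02342 h⁻¹
Accumulation ratio R = 1 / (1 − e^(−kτ)) = 1 / (1 − e^(−0.02342×40.0)) = 1 / (1 − 0.3919) = 1.645
Loading dose = maintenance dose × R = 436 × 1.645 ≈ 717 mg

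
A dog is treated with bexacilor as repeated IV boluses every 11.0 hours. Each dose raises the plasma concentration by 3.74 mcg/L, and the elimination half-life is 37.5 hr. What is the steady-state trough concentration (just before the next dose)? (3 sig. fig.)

16.6 mcg/L

k = ln 2 / 37.5 = 0.01848 hr⁻¹
Fraction remaining after one interval: e^(−kτ) = e^(−0.01848 × 11.0) = 0.8160
R = 1 / (1 − 0.8160) = 5.435
Css,max = 3.74 × 5.435 = 20.33 mcg/L
Css,min = Css,max × e^(−kτ) = 20.33 × 0.8160 ≈ 16.6 mcg/L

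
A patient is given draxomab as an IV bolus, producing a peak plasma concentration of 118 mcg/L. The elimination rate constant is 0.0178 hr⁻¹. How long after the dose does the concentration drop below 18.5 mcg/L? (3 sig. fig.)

104 hours

C(t) = C₀ e^(−kt)  ⇒  t = ln(C₀/C) / k
t = ln(118/18.5) / 0.01780 = 1.853 / 0.01780 ≈ 104 hours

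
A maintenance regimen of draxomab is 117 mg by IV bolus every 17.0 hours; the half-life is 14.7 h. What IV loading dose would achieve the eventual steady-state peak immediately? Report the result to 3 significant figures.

k = ln 2 / 14.7 = 0.04715 h⁻¹
Accumulation ratio R = 1 / (1 − e^(−kτ)) = 1 / (1 − e^(−0.04715×17.0)) = 1 / (1 − 0.4486) = 1.814
Loading dose = maintenance dose × R = 117 × 1.814 ≈ 212 mg

212 mg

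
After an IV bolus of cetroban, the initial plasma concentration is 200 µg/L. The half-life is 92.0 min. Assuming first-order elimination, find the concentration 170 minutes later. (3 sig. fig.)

k = ln 2 / 92.0 = 0.007534 min⁻¹
C(t) = C₀ e^(−kt) = 200 × e^(−0.007534 × 170) = 200 × e^(−1.281) = 200 × 0.2778 ≈ 55.6 µg/L

55.6 µg/L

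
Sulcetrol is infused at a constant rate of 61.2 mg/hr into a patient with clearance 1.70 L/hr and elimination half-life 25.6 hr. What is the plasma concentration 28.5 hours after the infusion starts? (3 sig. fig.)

19.4 mg/L

Css = rate / CL = 61.2 / 1.70 = 36.00 mg/L
k = ln 2 / 25.6 = 0.02708 hr⁻¹
C(t) = Css (1 − e^(−kt)) = 36.00 × (1 − e^(−0.7717)) = 36.00 × 0.5378 ≈ 19.4 mg/L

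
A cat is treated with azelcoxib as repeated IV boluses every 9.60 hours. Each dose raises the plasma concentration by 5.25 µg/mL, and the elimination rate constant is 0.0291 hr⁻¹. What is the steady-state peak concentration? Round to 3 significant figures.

21.5 µg/mL

Fraction remaining after one interval: e^(−kτ) = e^(−0.02910 × 9.60) = 0.7563
R = 1 / (1 − 0.7563) = 4.103
Css,max = 5.25 × 4.103 ≈ 21.5 µg/mL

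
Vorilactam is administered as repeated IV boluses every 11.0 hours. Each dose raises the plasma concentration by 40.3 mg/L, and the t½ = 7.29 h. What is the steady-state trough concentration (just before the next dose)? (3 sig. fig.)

21.8 mg/L

k = ln 2 / 7.29 = 0.09508 h⁻¹
Fraction remaining after one interval: e^(−kτ) = e^(−0.09508 × 11.0) = 0.3514
R = 1 / (1 − 0.3514) = 1.542
Css,max = 40.3 × 1.542 = 62.13 mg/L
Css,min = Css,max × e^(−kτ) = 62.13 × 0.3514 ≈ 21.8 mg/L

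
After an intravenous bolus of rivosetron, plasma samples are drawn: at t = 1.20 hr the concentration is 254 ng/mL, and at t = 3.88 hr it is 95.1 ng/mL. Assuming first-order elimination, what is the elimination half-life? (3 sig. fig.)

1.89 hours

k = ln(C₁/C₂) / (t₂ − t₁) = ln(254/95.1) / (3.88 − 1.20)
  = 0.9824 / 2.680 = 0.3666 hr⁻¹
t½ = ln 2 / k = ln 2 / 0.3666 ≈ 1.89 hours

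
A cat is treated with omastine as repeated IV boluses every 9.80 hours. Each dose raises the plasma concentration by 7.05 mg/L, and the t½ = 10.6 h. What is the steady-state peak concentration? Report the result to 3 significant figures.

k = ln 2 / 10.6 = 0.06539 h⁻¹
Fraction remaining after one interval: e^(−kτ) = e^(−0.06539 × 9.80) = 0.5269
R = 1 / (1 − 0.5269) = 2.114
Css,max = 7.05 × 2.114 ≈ 14.9 mg/L

14.9 mg/L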